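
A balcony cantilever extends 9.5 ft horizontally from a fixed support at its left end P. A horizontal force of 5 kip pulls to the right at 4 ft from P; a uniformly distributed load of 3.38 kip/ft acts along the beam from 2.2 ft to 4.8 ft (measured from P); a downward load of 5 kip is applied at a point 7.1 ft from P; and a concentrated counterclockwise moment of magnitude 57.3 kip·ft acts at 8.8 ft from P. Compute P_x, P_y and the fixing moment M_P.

Resultant of the distributed load: 3.38 × 2.6 = 8.788 kip at 3.5 ft from P.
ΣF_x = 0: P_x + 5 = 0 → P_x = -5.000 kip.
ΣF_y = 0: P_y − 3.38·2.6 − 5 = 0 → P_y = 13.79 kip.
ΣM about P: M_P − (3.38·2.6)·3.5 − 5·7.1 + 57.3 = 0 → M_P = 8.958 kip·ft.

P_x = -5.000 kip, P_y = 13.79 kip, M_P = 8.958 kip·ft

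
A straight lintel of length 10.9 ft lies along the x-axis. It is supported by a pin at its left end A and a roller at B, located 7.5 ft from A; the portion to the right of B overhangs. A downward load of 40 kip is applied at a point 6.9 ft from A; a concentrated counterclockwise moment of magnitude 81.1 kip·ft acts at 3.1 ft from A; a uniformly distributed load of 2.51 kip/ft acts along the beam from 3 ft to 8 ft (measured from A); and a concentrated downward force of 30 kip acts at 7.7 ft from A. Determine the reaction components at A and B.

Resultant of the distributed load: 2.51 × 5 = 12.55 kip at 5.5 ft from A.
Taking moments about A: B_y·7.5 − 40·6.9 + 81.1 − (2.51·5)·5.5 − 30·7.7 = 0 → B_y = 494.925/7.5 = 65.99 kip.
ΣF_y = 0: A_y + 65.99 − 40 − 2.51·5 − 30 = 0 → A_y = 16.56 kip.
ΣF_x = 0: no horizontal applied forces, so A_x = 0.

A_x = 0, A_y = 16.56 kip, B_y = 65.99 kip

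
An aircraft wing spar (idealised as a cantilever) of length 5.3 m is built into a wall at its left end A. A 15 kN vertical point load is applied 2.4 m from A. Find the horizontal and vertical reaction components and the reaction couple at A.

A_x = 0, A_y = 15.00 kN, M_A = 36.00 kN·m

ΣF_x = 0: A_x = 0.
ΣF_y = 0: A_y − 15 = 0 → A_y = 15.00 kN.
ΣM about A: M_A − 15·2.4 = 0 → M_A = 36.00 kN·m.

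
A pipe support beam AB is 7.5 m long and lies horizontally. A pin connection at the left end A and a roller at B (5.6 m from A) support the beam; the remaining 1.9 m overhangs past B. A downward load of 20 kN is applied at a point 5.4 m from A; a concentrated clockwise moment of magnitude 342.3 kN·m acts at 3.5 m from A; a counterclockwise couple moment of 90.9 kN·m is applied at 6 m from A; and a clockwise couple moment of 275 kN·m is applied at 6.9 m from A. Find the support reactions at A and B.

Moments about A: B_y·5.6 − 20·5.4 − 342.3 + 90.9 − 275 = 0 → B_y = 634.4/5.6 = 113.286 ≈ 113.3 kN.
ΣF_y = 0: A_y + 113.286 − 20 = 0 → A_y = -93.29 kN.
ΣF_x = 0: no horizontal applied forces, so A_x = 0.

A_x = 0, A_y = -93.29 kN, B_y = 113.3 kN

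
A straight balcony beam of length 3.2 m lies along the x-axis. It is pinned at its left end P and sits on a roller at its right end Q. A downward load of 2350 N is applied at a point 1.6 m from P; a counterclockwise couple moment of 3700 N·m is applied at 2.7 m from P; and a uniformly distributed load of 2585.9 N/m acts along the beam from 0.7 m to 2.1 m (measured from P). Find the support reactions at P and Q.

Resultant of the distributed load: 2585.9 × 1.4 = 3620.26 N at 1.4 m from P.
Moments about P: Q_y·3.2 − 2350·1.6 + 3700 − (2585.9·1.4)·1.4 = 0 → Q_y = 5128.364/3.2 = 1602.61 ≈ 1603 N.
ΣF_y = 0: P_y + 1602.61 − 2350 − 2585.9·1.4 = 0 → P_y = 4368 N.
ΣF_x = 0: no horizontal applied forces, so P_x = 0.

P_x = 0, P_y = 4368 N, Q_y = 1603 N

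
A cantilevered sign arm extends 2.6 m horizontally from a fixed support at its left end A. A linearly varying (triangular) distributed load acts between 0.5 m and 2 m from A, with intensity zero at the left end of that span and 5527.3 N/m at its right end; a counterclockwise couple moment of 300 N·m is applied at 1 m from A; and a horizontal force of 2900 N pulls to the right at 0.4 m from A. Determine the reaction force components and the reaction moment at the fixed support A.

A_x = -2900 N, A_y = 4145 N, M_A = 5918 N·m

Resultant of the triangular load: ½ × 5527.3 × 1.5 = 4145.475 N, acting at 1.5 m from A (one-third of the span from the peak).
ΣF_x = 0: A_x + 2900 = 0 → A_x = -2900 N.
ΣF_y = 0: A_y − ½·5527.3·1.5 = 0 → A_y = 4145 N.
ΣM about A: M_A − (½·5527.3·1.5)·1.5 + 300 = 0 → M_A = 5918 N·m.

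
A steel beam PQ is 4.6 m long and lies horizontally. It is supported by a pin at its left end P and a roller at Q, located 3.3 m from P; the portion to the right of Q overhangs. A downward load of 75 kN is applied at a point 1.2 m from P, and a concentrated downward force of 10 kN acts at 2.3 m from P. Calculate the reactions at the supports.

Moments about P: Q_y·3.3 − 75·1.2 − 10·2.3 = 0 → Q_y = 113/3.3 = 34.2424 ≈ 34.24 kN.
ΣF_y = 0: P_y + 34.2424 − 75 − 10 = 0 → P_y = 50.76 kN.
ΣF_x = 0: no horizontal applied forces, so P_x = 0.

P_x = 0, P_y = 50.76 kN, Q_y = 34.24 kN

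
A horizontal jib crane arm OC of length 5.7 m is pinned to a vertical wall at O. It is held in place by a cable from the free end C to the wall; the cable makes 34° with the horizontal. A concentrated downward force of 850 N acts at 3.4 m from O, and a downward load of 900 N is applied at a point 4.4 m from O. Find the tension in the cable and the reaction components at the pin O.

T = 2149 N, O_x = 1782 N, O_y = 548.2 N

ΣM about O: T·sin34°·5.7 − 850·3.4 − 900·4.4 = 0 → T = 6850/(5.7·0.559193) = 2149.09 ≈ 2149 N.
ΣF_x = 0: O_x − T·cos34° = 0 → O_x = 2149.09 × 0.829038 = 1782 N.
ΣF_y = 0: O_y + T·sin34° − 850 − 900 = 0 → O_y = 1750 − 2149.09 × 0.559193 = 548.2 N.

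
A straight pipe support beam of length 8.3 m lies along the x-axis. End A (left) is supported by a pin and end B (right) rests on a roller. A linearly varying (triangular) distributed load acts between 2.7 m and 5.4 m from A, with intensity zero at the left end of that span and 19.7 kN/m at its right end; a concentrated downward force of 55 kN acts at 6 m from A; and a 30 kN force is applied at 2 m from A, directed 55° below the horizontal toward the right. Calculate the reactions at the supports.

Resultant of the triangular load: ½ × 19.7 × 2.7 = 26.595 kN, acting at 4.5 m from A (one-third of the span from the peak).
ΣM about A: B_y·8.3 − (½·19.7·2.7)·4.5 − 55·6 − 30·sin55°·2 = 0 → B_y = 498.827/8.3 = 60.0996 ≈ 60.10 kN.
ΣF_y = 0: A_y + 60.0996 − ½·19.7·2.7 − 55 − 30·sin55° = 0 → A_y = 46.07 kN.
ΣF_x = 0: A_x + 30·cos55° = 0 → A_x = -17.21 kN.

A_x = -17.21 kN, A_y = 46.07 kN, B_y = 60.10 kN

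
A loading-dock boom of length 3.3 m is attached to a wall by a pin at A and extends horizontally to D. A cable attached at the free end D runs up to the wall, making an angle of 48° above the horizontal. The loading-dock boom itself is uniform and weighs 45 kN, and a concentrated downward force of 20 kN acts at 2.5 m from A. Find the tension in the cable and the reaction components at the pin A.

ΣM about A: T·sin48°·3.3 − 45·1.65 − 20·2.5 = 0 → T = 124.25/(3.3·0.743145) = 50.6651 ≈ 50.67 kN.
ΣF_x = 0: A_x − T·cos48° = 0 → A_x = 50.6651 × 0.669131 = 33.90 kN.
ΣF_y = 0: A_y + T·sin48° − 45 − 20 = 0 → A_y = 65 − 50.6651 × 0.743145 = 27.35 kN.

T = 50.67 kN, A_x = 33.90 kN, A_y = 27.35 kN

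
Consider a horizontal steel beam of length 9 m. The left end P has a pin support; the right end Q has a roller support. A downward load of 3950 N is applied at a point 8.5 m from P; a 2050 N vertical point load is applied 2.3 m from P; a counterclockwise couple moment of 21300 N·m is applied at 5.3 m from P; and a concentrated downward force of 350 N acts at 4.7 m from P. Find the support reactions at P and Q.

P_x = 0, P_y = 4279 N, Q_y = 2071 N

ΣM about P: Q_y·9 − 3950·8.5 − 2050·2.3 + 21300 − 350·4.7 = 0 → Q_y = 18635/9 = 2070.56 ≈ 2071 N.
ΣF_y = 0: P_y + 2070.56 − 3950 − 2050 − 350 = 0 → P_y = 4279 N.
ΣF_x = 0: no horizontal applied forces, so P_x = 0.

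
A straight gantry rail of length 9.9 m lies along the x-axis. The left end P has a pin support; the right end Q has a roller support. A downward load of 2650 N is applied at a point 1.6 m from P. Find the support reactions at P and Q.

Taking moments about P: Q_y·9.9 − 2650·1.6 = 0 → Q_y = 4240/9.9 = 428.283 ≈ 428.3 N.
ΣF_y = 0: P_y + 428.283 − 2650 = 0 → P_y = 2222 N.
ΣF_x = 0: no horizontal applied forces, so P_x = 0.

P_x = 0, P_y = 2222 N, Q_y = 428.3 N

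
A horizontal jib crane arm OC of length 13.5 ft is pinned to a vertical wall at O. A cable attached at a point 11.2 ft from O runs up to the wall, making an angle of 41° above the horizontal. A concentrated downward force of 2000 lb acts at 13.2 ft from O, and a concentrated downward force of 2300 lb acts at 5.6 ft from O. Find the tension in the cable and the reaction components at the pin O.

T = 5346 lb, O_x = 4035 lb, O_y = 792.9 lb

ΣM about O: T·sin41°·11.2 − 2000·13.2 − 2300·5.6 = 0 → T = 39280/(11.2·0.656059) = 5345.77 ≈ 5346 lb.
ΣF_x = 0: O_x − T·cos41° = 0 → O_x = 5345.77 × 0.75471 = 4035 lb.
ΣF_y = 0: O_y + T·sin41° − 2000 − 2300 = 0 → O_y = 4300 − 5345.77 × 0.656059 = 792.9 lb.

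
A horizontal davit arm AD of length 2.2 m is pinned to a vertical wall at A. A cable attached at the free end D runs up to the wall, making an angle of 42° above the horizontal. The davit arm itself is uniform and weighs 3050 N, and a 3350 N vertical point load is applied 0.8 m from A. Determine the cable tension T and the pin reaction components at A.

ΣM about A: T·sin42°·2.2 − 3050·1.1 − 3350·0.8 = 0 → T = 6035/(2.2·0.669131) = 4099.62 ≈ 4100 N.
ΣF_x = 0: A_x − T·cos42° = 0 → A_x = 4099.62 × 0.743145 = 3047 N.
ΣF_y = 0: A_y + T·sin42° − 3050 − 3350 = 0 → A_y = 6400 − 4099.62 × 0.669131 = 3657 N.

T = 4100 N, A_x = 3047 N, A_y = 3657 N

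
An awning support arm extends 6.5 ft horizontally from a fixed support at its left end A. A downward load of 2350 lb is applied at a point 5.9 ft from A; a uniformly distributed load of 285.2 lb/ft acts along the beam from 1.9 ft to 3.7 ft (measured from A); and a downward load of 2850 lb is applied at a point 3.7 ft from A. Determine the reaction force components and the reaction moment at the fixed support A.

Resultant of the distributed load: 285.2 × 1.8 = 513.36 lb at 2.8 ft from A.
ΣF_x = 0: A_x = 0.
ΣF_y = 0: A_y − 2350 − 285.2·1.8 − 2850 = 0 → A_y = 5713 lb.
ΣM about A: M_A − 2350·5.9 − (285.2·1.8)·2.8 − 2850·3.7 = 0 → M_A = 25850 lb·ft.

A_x = 0, A_y = 5713 lb, M_A = 25850 lb·ft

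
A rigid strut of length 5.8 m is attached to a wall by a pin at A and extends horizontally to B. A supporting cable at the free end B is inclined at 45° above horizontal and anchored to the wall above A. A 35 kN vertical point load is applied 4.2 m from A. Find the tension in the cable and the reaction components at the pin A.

ΣM about A: T·sin45°·5.8 − 35·4.2 = 0 → T = 147/(5.8·0.707107) = 35.843 ≈ 35.84 kN.
ΣF_x = 0: A_x − T·cos45° = 0 → A_x = 35.843 × 0.707107 = 25.34 kN.
ΣF_y = 0: A_y + T·sin45° − 35 = 0 → A_y = 35 − 35.843 × 0.707107 = 9.655 kN.

T = 35.84 kN, A_x = 25.34 kN, A_y = 9.655 kN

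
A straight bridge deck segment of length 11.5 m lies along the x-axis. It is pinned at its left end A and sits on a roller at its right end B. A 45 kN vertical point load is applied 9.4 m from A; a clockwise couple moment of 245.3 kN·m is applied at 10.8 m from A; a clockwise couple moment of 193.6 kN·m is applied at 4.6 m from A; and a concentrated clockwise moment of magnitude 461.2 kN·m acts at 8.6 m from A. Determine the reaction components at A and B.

A_x = 0, A_y = -70.05 kN, B_y = 115.1 kN

Taking moments about A: B_y·11.5 − 45·9.4 − 245.3 − 193.6 − 461.2 = 0 → B_y = 1323.1/11.5 = 115.052 ≈ 115.1 kN.
ΣF_y = 0: A_y + 115.052 − 45 = 0 → A_y = -70.05 kN.
ΣF_x = 0: no horizontal applied forces, so A_x = 0.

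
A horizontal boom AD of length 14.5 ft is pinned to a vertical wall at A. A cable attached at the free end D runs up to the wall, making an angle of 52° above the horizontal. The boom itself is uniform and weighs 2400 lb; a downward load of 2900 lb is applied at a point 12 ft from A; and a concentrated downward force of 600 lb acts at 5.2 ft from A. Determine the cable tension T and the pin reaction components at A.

T = 4842 lb, A_x = 2981 lb, A_y = 2085 lb

ΣM about A: T·sin52°·14.5 − 2400·7.25 − 2900·12 − 600·5.2 = 0 → T = 55320/(14.5·0.788011) = 4841.52 ≈ 4842 lb.
ΣF_x = 0: A_x − T·cos52° = 0 → A_x = 4841.52 × 0.615661 = 2981 lb.
ΣF_y = 0: A_y + T·sin52° − 2400 − 2900 − 600 = 0 → A_y = 5900 − 4841.52 × 0.788011 = 2085 lb.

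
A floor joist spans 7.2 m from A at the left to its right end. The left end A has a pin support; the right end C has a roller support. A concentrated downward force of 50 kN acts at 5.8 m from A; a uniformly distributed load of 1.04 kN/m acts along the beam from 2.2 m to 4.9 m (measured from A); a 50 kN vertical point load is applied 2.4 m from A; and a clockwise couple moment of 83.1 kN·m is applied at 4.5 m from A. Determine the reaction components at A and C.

A_x = 0, A_y = 32.94 kN, C_y = 69.87 kN

Resultant of the distributed load: 1.04 × 2.7 = 2.808 kN at 3.55 m from A.
Moments about A: C_y·7.2 − 50·5.8 − (1.04·2.7)·3.55 − 50·2.4 − 83.1 = 0 → C_y = 503.0684/7.2 = 69.8706 ≈ 69.87 kN.
ΣF_y = 0: A_y + 69.8706 − 50 − 1.04·2.7 − 50 = 0 → A_y = 32.94 kN.
ΣF_x = 0: no horizontal applied forces, so A_x = 0.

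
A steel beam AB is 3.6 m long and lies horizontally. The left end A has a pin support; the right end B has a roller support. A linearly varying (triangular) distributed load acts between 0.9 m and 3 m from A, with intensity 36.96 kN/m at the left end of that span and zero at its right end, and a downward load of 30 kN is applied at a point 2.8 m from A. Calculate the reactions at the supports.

Resultant of the triangular load: ½ × 36.96 × 2.1 = 38.808 kN, acting at 1.6 m from A (one-third of the span from the peak).
ΣM about A: B_y·3.6 − (½·36.96·2.1)·1.6 − 30·2.8 = 0 → B_y = 146.0928/3.6 = 40.5813 ≈ 40.58 kN.
ΣF_y = 0: A_y + 40.5813 − ½·36.96·2.1 − 30 = 0 → A_y = 28.23 kN.
ΣF_x = 0: no horizontal applied forces, so A_x = 0.

A_x = 0, A_y = 28.23 kN, B_y = 40.58 kN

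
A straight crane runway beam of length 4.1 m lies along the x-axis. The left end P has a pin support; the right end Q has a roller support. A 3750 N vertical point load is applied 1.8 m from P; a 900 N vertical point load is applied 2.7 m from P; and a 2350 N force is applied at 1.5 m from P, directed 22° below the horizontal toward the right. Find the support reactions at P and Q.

Taking moments about P: Q_y·4.1 − 3750·1.8 − 900·2.7 − 2350·sin22°·1.5 = 0 → Q_y = 10500.5/4.1 = 2561.1 ≈ 2561 N.
ΣF_y = 0: P_y + 2561.1 − 3750 − 900 − 2350·sin22° = 0 → P_y = 2969 N.
ΣF_x = 0: P_x + 2350·cos22° = 0 → P_x = -2179 N.

P_x = -2179 N, P_y = 2969 N, Q_y = 2561 N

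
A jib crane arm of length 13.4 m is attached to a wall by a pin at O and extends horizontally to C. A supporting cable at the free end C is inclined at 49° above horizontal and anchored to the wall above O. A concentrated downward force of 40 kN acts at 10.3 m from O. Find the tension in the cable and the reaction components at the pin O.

ΣM about O: T·sin49°·13.4 − 40·10.3 = 0 → T = 412/(13.4·0.75471) = 40.7392 ≈ 40.74 kN.
ΣF_x = 0: O_x − T·cos49° = 0 → O_x = 40.7392 × 0.656059 = 26.73 kN.
ΣF_y = 0: O_y + T·sin49° − 40 = 0 → O_y = 40 − 40.7392 × 0.75471 = 9.254 kN.

T = 40.74 kN, O_x = 26.73 kN, O_y = 9.254 kN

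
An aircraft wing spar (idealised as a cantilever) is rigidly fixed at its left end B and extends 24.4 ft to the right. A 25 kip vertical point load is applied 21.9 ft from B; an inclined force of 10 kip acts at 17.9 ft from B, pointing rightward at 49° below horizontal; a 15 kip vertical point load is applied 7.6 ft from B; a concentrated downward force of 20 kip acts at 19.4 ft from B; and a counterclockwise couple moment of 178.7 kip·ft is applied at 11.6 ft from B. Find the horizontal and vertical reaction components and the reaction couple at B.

ΣF_x = 0: B_x + 10·cos49° = 0 → B_x = -6.561 kip.
ΣF_y = 0: B_y − 25 − 10·sin49° − 15 − 20 = 0 → B_y = 67.55 kip.
ΣM about B: M_B − 25·21.9 − 10·sin49°·17.9 − 15·7.6 − 20·19.4 + 178.7 = 0 → M_B = 1006 kip·ft.

B_x = -6.561 kip, B_y = 67.55 kip, M_B = 1006 kip·ft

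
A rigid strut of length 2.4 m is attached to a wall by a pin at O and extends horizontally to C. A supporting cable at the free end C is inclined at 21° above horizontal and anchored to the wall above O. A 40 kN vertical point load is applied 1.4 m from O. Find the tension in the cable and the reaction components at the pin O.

T = 65.11 kN, O_x = 60.79 kN, O_y = 16.67 kN

ΣM about O: T·sin21°·2.4 − 40·1.4 = 0 → T = 56/(2.4·0.358368) = 65.11 kN.
ΣF_x = 0: O_x − T·cos21° = 0 → O_x = 65.11 × 0.93358 = 60.79 kN.
ΣF_y = 0: O_y + T·sin21° − 40 = 0 → O_y = 40 − 65.11 × 0.358368 = 16.67 kN.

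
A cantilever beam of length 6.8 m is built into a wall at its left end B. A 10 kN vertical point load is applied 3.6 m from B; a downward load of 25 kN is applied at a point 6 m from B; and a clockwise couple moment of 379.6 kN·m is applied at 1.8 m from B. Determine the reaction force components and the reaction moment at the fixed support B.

ΣF_x = 0: B_x = 0.
ΣF_y = 0: B_y − 10 − 25 = 0 → B_y = 35.00 kN.
ΣM about B: M_B − 10·3.6 − 25·6 − 379.6 = 0 → M_B = 565.6 kN·m.

B_x = 0, B_y = 35.00 kN, M_B = 565.6 kN·m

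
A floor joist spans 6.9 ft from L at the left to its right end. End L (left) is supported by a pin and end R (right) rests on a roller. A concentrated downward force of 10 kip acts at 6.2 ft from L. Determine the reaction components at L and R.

Taking moments about L: R_y·6.9 − 10·6.2 = 0 → R_y = 62/6.9 = 8.98551 ≈ 8.986 kip.
ΣF_y = 0: L_y + 8.98551 − 10 = 0 → L_y = 1.014 kip.
ΣF_x = 0: no horizontal applied forces, so L_x = 0.

L_x = 0, L_y = 1.014 kip, R_y = 8.986 kip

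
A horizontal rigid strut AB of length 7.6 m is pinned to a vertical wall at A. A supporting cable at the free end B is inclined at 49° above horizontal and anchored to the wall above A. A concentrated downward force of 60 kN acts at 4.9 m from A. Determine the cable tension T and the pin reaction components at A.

T = 51.26 kN, A_x = 33.63 kN, A_y = 21.32 kN

ΣM about A: T·sin49°·7.6 − 60·4.9 = 0 → T = 294/(7.6·0.75471) = 51.2571 ≈ 51.26 kN.
ΣF_x = 0: A_x − T·cos49° = 0 → A_x = 51.2571 × 0.656059 = 33.63 kN.
ΣF_y = 0: A_y + T·sin49° − 60 = 0 → A_y = 60 − 51.2571 × 0.75471 = 21.32 kN.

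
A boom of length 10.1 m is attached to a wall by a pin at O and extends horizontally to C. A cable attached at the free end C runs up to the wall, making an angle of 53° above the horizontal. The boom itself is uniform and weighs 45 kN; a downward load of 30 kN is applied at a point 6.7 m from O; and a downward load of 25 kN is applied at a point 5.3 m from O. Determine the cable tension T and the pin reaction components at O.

T = 69.52 kN, O_x = 41.84 kN, O_y = 44.48 kN

ΣM about O: T·sin53°·10.1 − 45·5.05 − 30·6.7 − 25·5.3 = 0 → T = 560.75/(10.1·0.798636) = 69.5183 ≈ 69.52 kN.
ΣF_x = 0: O_x − T·cos53° = 0 → O_x = 69.5183 × 0.601815 = 41.84 kN.
ΣF_y = 0: O_y + T·sin53° − 45 − 30 − 25 = 0 → O_y = 100 − 69.5183 × 0.798636 = 44.48 kN.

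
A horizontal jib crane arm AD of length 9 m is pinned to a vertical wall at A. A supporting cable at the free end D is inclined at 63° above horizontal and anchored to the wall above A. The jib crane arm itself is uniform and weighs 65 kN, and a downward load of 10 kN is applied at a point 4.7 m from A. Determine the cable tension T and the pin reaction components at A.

ΣM about A: T·sin63°·9 − 65·4.5 − 10·4.7 = 0 → T = 339.5/(9·0.891007) = 42.3366 ≈ 42.34 kN.
ΣF_x = 0: A_x − T·cos63° = 0 → A_x = 42.3366 × 0.45399 = 19.22 kN.
ΣF_y = 0: A_y + T·sin63° − 65 − 10 = 0 → A_y = 75 − 42.3366 × 0.891007 = 37.28 kN.

T = 42.34 kN, A_x = 19.22 kN, A_y = 37.28 kN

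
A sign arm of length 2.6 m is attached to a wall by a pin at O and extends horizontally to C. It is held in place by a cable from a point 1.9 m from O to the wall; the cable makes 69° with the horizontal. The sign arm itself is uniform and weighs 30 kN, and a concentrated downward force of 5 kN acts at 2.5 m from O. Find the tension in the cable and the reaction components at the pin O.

T = 29.03 kN, O_x = 10.40 kN, O_y = 7.895 kN

ΣM about O: T·sin69°·1.9 − 30·1.3 − 5·2.5 = 0 → T = 51.5/(1.9·0.93358) = 29.0337 ≈ 29.03 kN.
ΣF_x = 0: O_x − T·cos69° = 0 → O_x = 29.0337 × 0.358368 = 10.40 kN.
ΣF_y = 0: O_y + T·sin69° − 30 − 5 = 0 → O_y = 35 − 29.0337 × 0.93358 = 7.895 kN.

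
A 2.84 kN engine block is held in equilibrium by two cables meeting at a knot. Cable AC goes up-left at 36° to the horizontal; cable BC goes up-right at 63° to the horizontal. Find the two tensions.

ΣF_x = 0: −T_AC·cos36° + T_BC·cos63° = 0 → T_BC = 1.78201·T_AC.
ΣF_y = 0: T_AC·sin36° + T_BC·sin63° = 2.84.
Substitute: T_AC·(0.587785 + 1.78201·0.891007) = 2.84 → T_AC = 1.30541 ≈ 1.305 kN.
Then T_BC = 1.78201 × 1.30541 = 2.326 kN.

T_AC = 1.305 kN, T_BC = 2.326 kN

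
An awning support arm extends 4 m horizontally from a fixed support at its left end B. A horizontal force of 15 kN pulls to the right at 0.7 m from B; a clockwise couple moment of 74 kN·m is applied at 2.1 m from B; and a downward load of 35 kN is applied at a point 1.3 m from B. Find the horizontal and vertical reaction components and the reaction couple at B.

B_x = -15.00 kN, B_y = 35.00 kN, M_B = 119.5 kN·m

ΣF_x = 0: B_x + 15 = 0 → B_x = -15.00 kN.
ΣF_y = 0: B_y − 35 = 0 → B_y = 35.00 kN.
ΣM about B: M_B − 74 − 35·1.3 = 0 → M_B = 119.5 kN·m.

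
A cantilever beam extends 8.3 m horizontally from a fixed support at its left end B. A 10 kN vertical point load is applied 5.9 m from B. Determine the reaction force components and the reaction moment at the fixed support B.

B_x = 0, B_y = 10.00 kN, M_B = 59.00 kN·m

ΣF_x = 0: B_x = 0.
ΣF_y = 0: B_y − 10 = 0 → B_y = 10.00 kN.
ΣM about B: M_B − 10·5.9 = 0 → M_B = 59.00 kN·m.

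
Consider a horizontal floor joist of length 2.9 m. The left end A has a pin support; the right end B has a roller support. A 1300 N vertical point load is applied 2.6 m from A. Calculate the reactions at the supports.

Taking moments about A: B_y·2.9 − 1300·2.6 = 0 → B_y = 3380/2.9 = 1165.52 ≈ 1166 N.
ΣF_y = 0: A_y + 1165.52 − 1300 = 0 → A_y = 134.5 N.
ΣF_x = 0: no horizontal applied forces, so A_x = 0.

A_x = 0, A_y = 134.5 N, B_y = 1166 N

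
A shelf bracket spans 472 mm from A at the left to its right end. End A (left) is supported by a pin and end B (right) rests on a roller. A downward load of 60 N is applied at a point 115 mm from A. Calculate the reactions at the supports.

ΣM about A: B_y·472 − 60·115 = 0 → B_y = 6900/472 = 14.6186 ≈ 14.62 N.
ΣF_y = 0: A_y + 14.6186 − 60 = 0 → A_y = 45.38 N.
ΣF_x = 0: no horizontal applied forces, so A_x = 0.

A_x = 0, A_y = 45.38 N, B_y = 14.62 N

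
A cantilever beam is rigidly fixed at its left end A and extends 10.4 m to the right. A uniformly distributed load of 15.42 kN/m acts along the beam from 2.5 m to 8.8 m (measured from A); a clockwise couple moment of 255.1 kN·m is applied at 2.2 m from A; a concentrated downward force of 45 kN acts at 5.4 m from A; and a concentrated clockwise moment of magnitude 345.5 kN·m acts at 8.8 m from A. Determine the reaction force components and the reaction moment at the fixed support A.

Resultant of the distributed load: 15.42 × 6.3 = 97.146 kN at 5.65 m from A.
ΣF_x = 0: A_x = 0.
ΣF_y = 0: A_y − 15.42·6.3 − 45 = 0 → A_y = 142.1 kN.
ΣM about A: M_A − (15.42·6.3)·5.65 − 255.1 − 45·5.4 − 345.5 = 0 → M_A = 1392 kN·m.

A_x = 0, A_y = 142.1 kN, M_A = 1392 kN·m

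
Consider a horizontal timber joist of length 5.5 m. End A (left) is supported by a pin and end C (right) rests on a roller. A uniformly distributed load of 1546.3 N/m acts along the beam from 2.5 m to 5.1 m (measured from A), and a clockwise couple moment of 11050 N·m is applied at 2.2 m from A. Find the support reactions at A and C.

A_x = 0, A_y = -766.4 N, C_y = 4787 N

Resultant of the distributed load: 1546.3 × 2.6 = 4020.38 N at 3.8 m from A.
Moments about A: C_y·5.5 − (1546.3·2.6)·3.8 − 11050 = 0 → C_y = 26327.444/5.5 = 4786.81 ≈ 4787 N.
ΣF_y = 0: A_y + 4786.81 − 1546.3·2.6 = 0 → A_y = -766.4 N.
ΣF_x = 0: no horizontal applied forces, so A_x = 0.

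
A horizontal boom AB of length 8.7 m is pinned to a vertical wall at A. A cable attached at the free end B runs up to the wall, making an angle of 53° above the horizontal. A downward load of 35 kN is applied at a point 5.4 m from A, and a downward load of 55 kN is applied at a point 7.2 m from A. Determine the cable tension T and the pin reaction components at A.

T = 84.20 kN, A_x = 50.67 kN, A_y = 22.76 kN

ΣM about A: T·sin53°·8.7 − 35·5.4 − 55·7.2 = 0 → T = 585/(8.7·0.798636) = 84.1953 ≈ 84.20 kN.
ΣF_x = 0: A_x − T·cos53° = 0 → A_x = 84.1953 × 0.601815 = 50.67 kN.
ΣF_y = 0: A_y + T·sin53° − 35 − 55 = 0 → A_y = 90 − 84.1953 × 0.798636 = 22.76 kN.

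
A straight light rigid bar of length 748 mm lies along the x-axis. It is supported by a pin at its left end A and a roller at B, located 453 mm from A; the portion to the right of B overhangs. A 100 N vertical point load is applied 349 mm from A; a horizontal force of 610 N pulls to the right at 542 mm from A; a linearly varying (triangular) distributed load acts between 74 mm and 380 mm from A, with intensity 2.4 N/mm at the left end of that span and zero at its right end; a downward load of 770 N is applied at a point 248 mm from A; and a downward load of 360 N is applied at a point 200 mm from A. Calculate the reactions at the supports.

A_x = -610.0 N, A_y = 797.0 N, B_y = 800.2 N

Resultant of the triangular load: ½ × 2.4 × 306 = 367.2 N, acting at 176 mm from A (one-third of the span from the peak).
Taking moments about A: B_y·453 − 100·349 − (½·2.4·306)·176 − 770·248 − 360·200 = 0 → B_y = 362487.2/453 = 800.192 ≈ 800.2 N.
ΣF_y = 0: A_y + 800.192 − 100 − ½·2.4·306 − 770 − 360 = 0 → A_y = 797.0 N.
ΣF_x = 0: A_x + 610 = 0 → A_x = -610.0 N.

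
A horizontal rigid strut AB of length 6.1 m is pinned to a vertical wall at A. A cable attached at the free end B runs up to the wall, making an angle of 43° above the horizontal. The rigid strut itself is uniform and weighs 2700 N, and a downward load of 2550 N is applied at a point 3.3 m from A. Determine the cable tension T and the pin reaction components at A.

ΣM about A: T·sin43°·6.1 − 2700·3.05 − 2550·3.3 = 0 → T = 16650/(6.1·0.681998) = 4002.22 ≈ 4002 N.
ΣF_x = 0: A_x − T·cos43° = 0 → A_x = 4002.22 × 0.731354 = 2927 N.
ΣF_y = 0: A_y + T·sin43° − 2700 − 2550 = 0 → A_y = 5250 − 4002.22 × 0.681998 = 2520 N.

T = 4002 N, A_x = 2927 N, A_y = 2520 N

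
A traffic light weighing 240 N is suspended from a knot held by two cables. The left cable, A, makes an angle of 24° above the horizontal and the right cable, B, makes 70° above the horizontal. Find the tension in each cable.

ΣF_x = 0: −T_A·cos24° + T_B·cos70° = 0 → T_B = 2.67103·T_A.
ΣF_y = 0: T_A·sin24° + T_B·sin70° = 240.
Substitute: T_A·(0.406737 + 2.67103·0.939693) = 240 → T_A = 82.2852 ≈ 82.29 N.
Then T_B = 2.67103 × 82.2852 = 219.8 N.

T_A = 82.29 N, T_B = 219.8 N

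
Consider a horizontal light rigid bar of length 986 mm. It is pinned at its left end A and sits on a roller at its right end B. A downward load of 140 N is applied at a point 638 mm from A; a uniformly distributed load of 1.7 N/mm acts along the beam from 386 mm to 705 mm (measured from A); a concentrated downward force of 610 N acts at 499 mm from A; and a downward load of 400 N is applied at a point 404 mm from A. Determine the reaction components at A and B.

A_x = 0, A_y = 829.1 N, B_y = 863.2 N

Resultant of the distributed load: 1.7 × 319 = 542.3 N at 545.5 mm from A.
ΣM about A: B_y·986 − 140·638 − (1.7·319)·545.5 − 610·499 − 400·404 = 0 → B_y = 851134.65/986 = 863.22 ≈ 863.2 N.
ΣF_y = 0: A_y + 863.22 − 140 − 1.7·319 − 610 − 400 = 0 → A_y = 829.1 N.
ΣF_x = 0: no horizontal applied forces, so A_x = 0.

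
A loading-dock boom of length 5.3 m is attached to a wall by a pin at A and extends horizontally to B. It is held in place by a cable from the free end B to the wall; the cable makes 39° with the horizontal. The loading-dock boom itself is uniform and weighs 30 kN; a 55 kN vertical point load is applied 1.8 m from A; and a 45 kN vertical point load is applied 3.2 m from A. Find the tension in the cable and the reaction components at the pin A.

T = 96.69 kN, A_x = 75.14 kN, A_y = 69.15 kN

ΣM about A: T·sin39°·5.3 − 30·2.65 − 55·1.8 − 45·3.2 = 0 → T = 322.5/(5.3·0.62932) = 96.6902 ≈ 96.69 kN.
ΣF_x = 0: A_x − T·cos39° = 0 → A_x = 96.6902 × 0.777146 = 75.14 kN.
ΣF_y = 0: A_y + T·sin39° − 30 − 55 − 45 = 0 → A_y = 130 − 96.6902 × 0.62932 = 69.15 kN.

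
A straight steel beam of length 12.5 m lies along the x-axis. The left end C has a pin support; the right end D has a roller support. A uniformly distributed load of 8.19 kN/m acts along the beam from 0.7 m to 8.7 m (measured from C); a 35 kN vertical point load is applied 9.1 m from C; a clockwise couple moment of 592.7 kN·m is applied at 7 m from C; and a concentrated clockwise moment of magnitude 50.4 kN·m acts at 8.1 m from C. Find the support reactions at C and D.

C_x = 0, C_y = -1.044 kN, D_y = 101.6 kN

Resultant of the distributed load: 8.19 × 8 = 65.52 kN at 4.7 m from C.
Taking moments about C: D_y·12.5 − (8.19·8)·4.7 − 35·9.1 − 592.7 − 50.4 = 0 → D_y = 1269.544/12.5 = 101.564 ≈ 101.6 kN.
ΣF_y = 0: C_y + 101.564 − 8.19·8 − 35 = 0 → C_y = -1.044 kN.
ΣF_x = 0: no horizontal applied forces, so C_x = 0.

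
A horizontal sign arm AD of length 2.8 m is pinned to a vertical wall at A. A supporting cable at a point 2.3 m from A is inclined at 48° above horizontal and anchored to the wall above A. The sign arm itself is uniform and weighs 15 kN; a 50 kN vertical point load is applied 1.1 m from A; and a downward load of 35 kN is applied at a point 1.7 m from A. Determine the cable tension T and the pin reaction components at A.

ΣM about A: T·sin48°·2.3 − 15·1.4 − 50·1.1 − 35·1.7 = 0 → T = 135.5/(2.3·0.743145) = 79.2753 ≈ 79.28 kN.
ΣF_x = 0: A_x − T·cos48° = 0 → A_x = 79.2753 × 0.669131 = 53.05 kN.
ΣF_y = 0: A_y + T·sin48° − 15 − 50 − 35 = 0 → A_y = 100 − 79.2753 × 0.743145 = 41.09 kN.

T = 79.28 kN, A_x = 53.05 kN, A_y = 41.09 kN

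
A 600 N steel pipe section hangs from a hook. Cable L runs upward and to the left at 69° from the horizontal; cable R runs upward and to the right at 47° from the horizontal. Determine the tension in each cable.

T_L = 455.3 N, T_R = 239.2 N

ΣF_x = 0: −T_L·cos69° + T_R·cos47° = 0 → T_R = 0.525467·T_L.
ΣF_y = 0: T_L·sin69° + T_R·sin47° = 600.
Substitute: T_L·(0.93358 + 0.525467·0.731354) = 600 → T_L = 455.276 ≈ 455.3 N.
Then T_R = 0.525467 × 455.276 = 239.2 N.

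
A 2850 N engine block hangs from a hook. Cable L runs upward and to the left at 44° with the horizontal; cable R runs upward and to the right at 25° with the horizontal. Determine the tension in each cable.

T_L = 2767 N, T_R = 2196 N

ΣF_x = 0: −T_L·cos44° + T_R·cos25° = 0 → T_R = 0.793704·T_L.
ΣF_y = 0: T_L·sin44° + T_R·sin25° = 2850.
Substitute: T_L·(0.694658 + 0.793704·0.422618) = 2850 → T_L = 2766.74 ≈ 2767 N.
Then T_R = 0.793704 × 2766.74 = 2196 N.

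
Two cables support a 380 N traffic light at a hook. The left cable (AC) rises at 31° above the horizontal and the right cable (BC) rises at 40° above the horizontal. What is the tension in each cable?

T_AC = 307.9 N, T_BC = 344.5 N

ΣF_x = 0: −T_AC·cos31° + T_BC·cos40° = 0 → T_BC = 1.11895·T_AC.
ΣF_y = 0: T_AC·sin31° + T_BC·sin40° = 380.
Substitute: T_AC·(0.515038 + 1.11895·0.642788) = 380 → T_AC = 307.87 ≈ 307.9 N.
Then T_BC = 1.11895 × 307.87 = 344.5 N.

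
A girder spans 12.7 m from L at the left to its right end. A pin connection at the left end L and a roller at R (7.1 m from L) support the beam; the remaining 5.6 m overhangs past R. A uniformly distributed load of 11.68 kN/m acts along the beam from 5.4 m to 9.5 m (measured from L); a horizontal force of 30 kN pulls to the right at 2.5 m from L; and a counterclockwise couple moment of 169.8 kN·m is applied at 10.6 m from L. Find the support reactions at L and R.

Resultant of the distributed load: 11.68 × 4.1 = 47.888 kN at 7.45 m from L.
Taking moments about L: R_y·7.1 − (11.68·4.1)·7.45 + 169.8 = 0 → R_y = 186.9656/7.1 = 26.3332 ≈ 26.33 kN.
ΣF_y = 0: L_y + 26.3332 − 11.68·4.1 = 0 → L_y = 21.55 kN.
ΣF_x = 0: L_x + 30 = 0 → L_x = -30.00 kN.

L_x = -30.00 kN, L_y = 21.55 kN, R_y = 26.33 kN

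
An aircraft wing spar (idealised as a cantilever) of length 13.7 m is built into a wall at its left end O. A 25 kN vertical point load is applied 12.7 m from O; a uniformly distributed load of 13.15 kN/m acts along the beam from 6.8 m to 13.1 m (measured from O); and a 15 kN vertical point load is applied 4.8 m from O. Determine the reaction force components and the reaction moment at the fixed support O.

O_x = 0, O_y = 122.8 kN, M_O = 1214 kN·m

Resultant of the distributed load: 13.15 × 6.3 = 82.845 kN at 9.95 m from O.
ΣF_x = 0: O_x = 0.
ΣF_y = 0: O_y − 25 − 13.15·6.3 − 15 = 0 → O_y = 122.8 kN.
ΣM about O: M_O − 25·12.7 − (13.15·6.3)·9.95 − 15·4.8 = 0 → M_O = 1214 kN·m.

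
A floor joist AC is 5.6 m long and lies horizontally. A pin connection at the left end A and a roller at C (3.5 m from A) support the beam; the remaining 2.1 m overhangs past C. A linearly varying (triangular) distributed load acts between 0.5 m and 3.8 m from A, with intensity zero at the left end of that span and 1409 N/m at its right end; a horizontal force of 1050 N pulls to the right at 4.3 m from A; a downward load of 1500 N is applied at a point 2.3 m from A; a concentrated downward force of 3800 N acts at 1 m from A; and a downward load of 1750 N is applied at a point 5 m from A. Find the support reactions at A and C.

A_x = -1050 N, A_y = 3010 N, C_y = 6365 N

Resultant of the triangular load: ½ × 1409 × 3.3 = 2324.85 N, acting at 2.7 m from A (one-third of the span from the peak).
ΣM about A: C_y·3.5 − (½·1409·3.3)·2.7 − 1500·2.3 − 3800·1 − 1750·5 = 0 → C_y = 22277.095/3.5 = 6364.88 ≈ 6365 N.
ΣF_y = 0: A_y + 6364.88 − ½·1409·3.3 − 1500 − 3800 − 1750 = 0 → A_y = 3010 N.
ΣF_x = 0: A_x + 1050 = 0 → A_x = -1050 N.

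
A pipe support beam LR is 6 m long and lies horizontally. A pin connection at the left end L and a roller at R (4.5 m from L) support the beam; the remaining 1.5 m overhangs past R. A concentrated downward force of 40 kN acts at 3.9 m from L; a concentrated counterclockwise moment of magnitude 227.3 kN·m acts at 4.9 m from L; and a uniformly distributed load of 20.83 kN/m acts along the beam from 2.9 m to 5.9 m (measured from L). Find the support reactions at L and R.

L_x = 0, L_y = 57.23 kN, R_y = 45.26 kN

Resultant of the distributed load: 20.83 × 3 = 62.49 kN at 4.4 m from L.
Taking moments about L: R_y·4.5 − 40·3.9 + 227.3 − (20.83·3)·4.4 = 0 → R_y = 203.656/4.5 = 45.2569 ≈ 45.26 kN.
ΣF_y = 0: L_y + 45.2569 − 40 − 20.83·3 = 0 → L_y = 57.23 kN.
ΣF_x = 0: no horizontal applied forces, so L_x = 0.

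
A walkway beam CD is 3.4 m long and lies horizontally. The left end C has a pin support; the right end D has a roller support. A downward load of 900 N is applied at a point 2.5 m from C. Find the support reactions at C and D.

C_x = 0, C_y = 238.2 N, D_y = 661.8 N

ΣM about C: D_y·3.4 − 900·2.5 = 0 → D_y = 2250/3.4 = 661.765 ≈ 661.8 N.
ΣF_y = 0: C_y + 661.765 − 900 = 0 → C_y = 238.2 N.
ΣF_x = 0: no horizontal applied forces, so C_x = 0.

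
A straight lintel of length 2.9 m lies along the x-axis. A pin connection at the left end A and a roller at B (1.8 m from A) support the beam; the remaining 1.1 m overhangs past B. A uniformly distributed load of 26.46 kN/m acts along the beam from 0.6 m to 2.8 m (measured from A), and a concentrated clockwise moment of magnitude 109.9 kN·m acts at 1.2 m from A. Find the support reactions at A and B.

A_x = 0, A_y = -57.82 kN, B_y = 116.0 kN

Resultant of the distributed load: 26.46 × 2.2 = 58.212 kN at 1.7 m from A.
Taking moments about A: B_y·1.8 − (26.46·2.2)·1.7 − 109.9 = 0 → B_y = 208.8604/1.8 = 116.034 ≈ 116.0 kN.
ΣF_y = 0: A_y + 116.034 − 26.46·2.2 = 0 → A_y = -57.82 kN.
ΣF_x = 0: no horizontal applied forces, so A_x = 0.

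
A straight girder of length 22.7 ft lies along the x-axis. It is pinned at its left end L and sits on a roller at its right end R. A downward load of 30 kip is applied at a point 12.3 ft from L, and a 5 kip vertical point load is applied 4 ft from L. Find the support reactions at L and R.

Moments about L: R_y·22.7 − 30·12.3 − 5·4 = 0 → R_y = 389/22.7 = 17.1366 ≈ 17.14 kip.
ΣF_y = 0: L_y + 17.1366 − 30 − 5 = 0 → L_y = 17.86 kip.
ΣF_x = 0: no horizontal applied forces, so L_x = 0.

L_x = 0, L_y = 17.86 kip, R_y = 17.14 kip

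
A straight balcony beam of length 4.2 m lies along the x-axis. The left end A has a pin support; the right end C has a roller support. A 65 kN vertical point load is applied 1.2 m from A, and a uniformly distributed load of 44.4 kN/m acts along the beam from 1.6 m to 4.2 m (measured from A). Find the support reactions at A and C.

Resultant of the distributed load: 44.4 × 2.6 = 115.44 kN at 2.9 m from A.
Moments about A: C_y·4.2 − 65·1.2 − (44.4·2.6)·2.9 = 0 → C_y = 412.776/4.2 = 98.28 kN.
ΣF_y = 0: A_y + 98.28 − 65 − 44.4·2.6 = 0 → A_y = 82.16 kN.
ΣF_x = 0: no horizontal applied forces, so A_x = 0.

A_x = 0, A_y = 82.16 kN, C_y = 98.28 kN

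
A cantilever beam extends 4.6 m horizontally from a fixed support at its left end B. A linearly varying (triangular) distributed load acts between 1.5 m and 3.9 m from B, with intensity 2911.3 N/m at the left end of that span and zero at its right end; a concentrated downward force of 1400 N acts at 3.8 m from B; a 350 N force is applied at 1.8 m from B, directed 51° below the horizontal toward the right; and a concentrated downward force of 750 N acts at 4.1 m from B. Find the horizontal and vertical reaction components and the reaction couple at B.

B_x = -220.3 N, B_y = 5916 N, M_B = 16920 N·m

Resultant of the triangular load: ½ × 2911.3 × 2.4 = 3493.56 N, acting at 2.3 m from B (one-third of the span from the peak).
ΣF_x = 0: B_x + 350·cos51° = 0 → B_x = -220.3 N.
ΣF_y = 0: B_y − ½·2911.3·2.4 − 1400 − 350·sin51° − 750 = 0 → B_y = 5916 N.
ΣM about B: M_B − (½·2911.3·2.4)·2.3 − 1400·3.8 − 350·sin51°·1.8 − 750·4.1 = 0 → M_B = 16920 N·m.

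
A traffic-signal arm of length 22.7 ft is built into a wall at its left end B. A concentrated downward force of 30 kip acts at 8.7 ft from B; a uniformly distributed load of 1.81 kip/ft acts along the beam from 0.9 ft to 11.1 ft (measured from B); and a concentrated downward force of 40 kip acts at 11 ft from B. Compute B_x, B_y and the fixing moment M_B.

Resultant of the distributed load: 1.81 × 10.2 = 18.462 kip at 6 ft from B.
ΣF_x = 0: B_x = 0.
ΣF_y = 0: B_y − 30 − 1.81·10.2 − 40 = 0 → B_y = 88.46 kip.
ΣM about B: M_B − 30·8.7 − (1.81·10.2)·6 − 40·11 = 0 → M_B = 811.8 kip·ft.

B_x = 0, B_y = 88.46 kip, M_B = 811.8 kip·ft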